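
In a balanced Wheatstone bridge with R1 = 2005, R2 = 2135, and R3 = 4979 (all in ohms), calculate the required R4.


At balance: R1*R4 = R2*R3, so R4 = R2*R3/R1.
R4 = 2135 * 4979 / 2005
R4 = 10630165 / 2005
R4 = 5301.83 ohm

5301.83 ohm


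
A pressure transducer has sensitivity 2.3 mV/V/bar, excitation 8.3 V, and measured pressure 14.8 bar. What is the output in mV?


Output = sensitivity * Vex * P.
Vout = 2.3 * 8.3 * 14.8
Vout = 19.09 * 14.8
Vout = 282.53 mV

282.53 mV


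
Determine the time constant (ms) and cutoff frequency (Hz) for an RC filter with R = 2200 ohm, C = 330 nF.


Time constant: tau = R * C.
tau = 2200 * 3.30e-07 = 0.000726 s
tau = 0.726 ms
Cutoff frequency: fc = 1 / (2*pi*R*C).
fc = 1 / (2*pi*0.000726) = 219.22 Hz

tau = 0.726 ms, fc = 219.22 Hz


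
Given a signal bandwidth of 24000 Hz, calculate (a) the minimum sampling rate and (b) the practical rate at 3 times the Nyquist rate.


By Nyquist theorem, fs_min = 2 * fmax.
fs_min = 2 * 24000 = 48000 Hz
Practical rate = 3 * fs_min = 3 * 48000 = 144000 Hz

fs_min = 48000 Hz, fs_practical = 144000 Hz


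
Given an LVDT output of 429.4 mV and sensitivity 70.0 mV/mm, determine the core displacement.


Displacement = Vout / sensitivity.
d = 429.4 / 70.0
d = 6.134 mm

6.134 mm


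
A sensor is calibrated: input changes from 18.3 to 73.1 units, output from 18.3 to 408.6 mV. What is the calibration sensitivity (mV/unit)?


Sensitivity = (y2 - y1) / (x2 - x1).
S = (408.6 - 18.3) / (73.1 - 18.3)
S = 390.3 / 54.8
S = 7.1223 mV/unit

7.1223 mV/unit


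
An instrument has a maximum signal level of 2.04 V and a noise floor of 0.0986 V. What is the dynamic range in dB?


Dynamic range = 20 * log10(Vmax / Vnoise).
DR = 20 * log10(2.04 / 0.0986)
DR = 20 * log10(20.69)
DR = 26.32 dB

26.32 dB


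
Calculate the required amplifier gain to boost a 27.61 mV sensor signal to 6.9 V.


Gain = Vout / Vin (converting to same units).
G = 6.9 V / 27.61 mV
G = 6900.0 mV / 27.61 mV
G = 249.91

249.91


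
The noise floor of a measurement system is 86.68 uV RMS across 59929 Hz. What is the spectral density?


Noise spectral density = Vrms / sqrt(BW).
NSD = 86.68 / sqrt(59929)
NSD = 86.68 / 244.804
NSD = 0.3541 uV/sqrt(Hz)

0.3541 uV/sqrt(Hz)


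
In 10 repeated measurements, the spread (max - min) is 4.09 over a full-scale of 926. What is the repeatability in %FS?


Repeatability = (spread / full scale) * 100%.
R = (4.09 / 926) * 100
R = 0.442 %FS

0.442 %FS


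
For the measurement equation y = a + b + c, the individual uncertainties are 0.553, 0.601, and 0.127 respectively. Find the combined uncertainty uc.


For a sum of independent quantities, uc = sqrt(u1^2 + u2^2 + u3^2).
uc = sqrt(0.553^2 + 0.601^2 + 0.127^2)
uc = sqrt(0.305809 + 0.361201 + 0.016129)
uc = 0.8265

0.8265


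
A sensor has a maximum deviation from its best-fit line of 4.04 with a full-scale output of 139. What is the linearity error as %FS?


Linearity error = (max deviation / full scale) * 100%.
Linearity = (4.04 / 139) * 100
Linearity = 2.906 %FS

2.906 %FS


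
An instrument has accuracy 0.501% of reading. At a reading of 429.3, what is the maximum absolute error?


Absolute error = (accuracy% / 100) * reading.
Error = (0.501 / 100) * 429.3
Error = 0.00501 * 429.3
Error = 2.1508

2.1508


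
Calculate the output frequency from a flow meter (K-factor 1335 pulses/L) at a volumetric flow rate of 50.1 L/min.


Frequency = K * Q / 60 (converting L/min to L/s).
f = 1335 * 50.1 / 60
f = 66883.5 / 60
f = 1114.72 Hz

1114.72 Hz


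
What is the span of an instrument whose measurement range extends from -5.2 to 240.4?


Span = upper range - lower range.
Span = 240.4 - (-5.2)
Span = 245.6

245.6


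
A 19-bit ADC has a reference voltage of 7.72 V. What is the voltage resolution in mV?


The resolution (LSB) of an ADC is Vref / 2^n.
LSB = 7.72 / 2^19
LSB = 7.72 / 524288
LSB = 1.472e-05 V = 0.01472473 mV

0.01472473 mV


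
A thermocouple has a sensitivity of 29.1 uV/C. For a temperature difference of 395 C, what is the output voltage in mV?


The thermocouple output V = sensitivity * dT.
V = 29.1 uV/C * 395 C
V = 11494.5 uV
V = 11.495 mV

11.495 mV


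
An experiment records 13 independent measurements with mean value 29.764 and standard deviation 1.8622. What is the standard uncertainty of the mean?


The standard uncertainty for Type A evaluation is u = s / sqrt(n).
u = 1.8622 / sqrt(13)
u = 1.8622 / 3.6056
u = 0.5165

0.5165


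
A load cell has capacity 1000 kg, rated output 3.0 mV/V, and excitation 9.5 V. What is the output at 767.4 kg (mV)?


Vout = rated_output * Vex * (load / capacity).
Vout = 3.0 * 9.5 * (767.4 / 1000)
Vout = 3.0 * 9.5 * 0.7674
Vout = 21.871 mV

21.871 mV


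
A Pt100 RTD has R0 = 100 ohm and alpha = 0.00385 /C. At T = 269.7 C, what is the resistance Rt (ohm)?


The RTD equation: Rt = R0 * (1 + alpha * T).
Rt = 100 * (1 + 0.00385 * 269.7)
Rt = 100 * (1 + 1.038345)
Rt = 100 * 2.038345
Rt = 203.835 ohm

203.835 ohm


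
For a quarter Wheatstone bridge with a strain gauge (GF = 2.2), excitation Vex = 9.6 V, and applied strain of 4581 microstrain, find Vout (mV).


Quarter bridge output: Vout = (GF * epsilon * Vex) / 4.
Vout = (2.2 * 4581e-6 * 9.6) / 4
Vout = 0.09675072 / 4 V
Vout = 0.02418768 V = 24.1877 mV

24.1877 mV


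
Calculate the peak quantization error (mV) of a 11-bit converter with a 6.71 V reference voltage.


The maximum quantization error is +/- LSB/2.
LSB = Vref / 2^n = 6.71 / 2048 = 0.00327637 V
Max error = LSB / 2 = 0.00327637 / 2 = 0.00163818 V
Max error = 1.6382 mV

1.6382 mV


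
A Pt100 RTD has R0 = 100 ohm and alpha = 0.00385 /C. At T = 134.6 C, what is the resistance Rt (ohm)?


The RTD equation: Rt = R0 * (1 + alpha * T).
Rt = 100 * (1 + 0.00385 * 134.6)
Rt = 100 * (1 + 0.51821)
Rt = 100 * 1.51821
Rt = 151.821 ohm

151.821 ohm


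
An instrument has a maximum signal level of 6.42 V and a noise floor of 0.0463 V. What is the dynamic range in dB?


Dynamic range = 20 * log10(Vmax / Vnoise).
DR = 20 * log10(6.42 / 0.0463)
DR = 20 * log10(138.66)
DR = 42.84 dB

42.84 dB


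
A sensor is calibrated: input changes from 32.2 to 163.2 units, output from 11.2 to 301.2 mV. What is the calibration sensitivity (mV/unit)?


Sensitivity = (y2 - y1) / (x2 - x1).
S = (301.2 - 11.2) / (163.2 - 32.2)
S = 290.0 / 131.0
S = 2.2137 mV/unit

2.2137 mV/unit


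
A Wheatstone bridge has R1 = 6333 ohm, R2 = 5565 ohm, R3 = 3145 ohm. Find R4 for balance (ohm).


At balance: R1*R4 = R2*R3, so R4 = R2*R3/R1.
R4 = 5565 * 3145 / 6333
R4 = 17501925 / 6333
R4 = 2763.61 ohm

2763.61 ohm


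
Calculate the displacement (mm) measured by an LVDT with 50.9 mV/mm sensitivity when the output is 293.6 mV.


Displacement = Vout / sensitivity.
d = 293.6 / 50.9
d = 5.768 mm

5.768 mm


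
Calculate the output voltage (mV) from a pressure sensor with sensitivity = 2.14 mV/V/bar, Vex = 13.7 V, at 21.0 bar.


Output = sensitivity * Vex * P.
Vout = 2.14 * 13.7 * 21.0
Vout = 29.318 * 21.0
Vout = 615.68 mV

615.68 mV


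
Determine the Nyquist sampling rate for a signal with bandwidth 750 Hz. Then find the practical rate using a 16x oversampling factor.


By Nyquist theorem, fs_min = 2 * fmax.
fs_min = 2 * 750 = 1500 Hz
Practical rate = 16 * fs_min = 16 * 1500 = 24000 Hz

fs_min = 1500 Hz, fs_practical = 24000 Hz


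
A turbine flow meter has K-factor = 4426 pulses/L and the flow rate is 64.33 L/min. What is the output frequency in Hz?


Frequency = K * Q / 60 (converting L/min to L/s).
f = 4426 * 64.33 / 60
f = 284724.58 / 60
f = 4745.41 Hz

4745.41 Hz


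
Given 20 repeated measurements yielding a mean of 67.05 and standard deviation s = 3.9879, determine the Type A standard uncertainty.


The standard uncertainty for Type A evaluation is u = s / sqrt(n).
u = 3.9879 / sqrt(20)
u = 3.9879 / 4.4721
u = 0.8917

0.8917


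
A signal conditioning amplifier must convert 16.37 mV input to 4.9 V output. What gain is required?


Gain = Vout / Vin (converting to same units).
G = 4.9 V / 16.37 mV
G = 4900.0 mV / 16.37 mV
G = 299.33

299.33


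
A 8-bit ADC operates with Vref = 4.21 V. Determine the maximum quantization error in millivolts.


The maximum quantization error is +/- LSB/2.
LSB = Vref / 2^n = 4.21 / 256 = 0.01644531 V
Max error = LSB / 2 = 0.01644531 / 2 = 0.00822266 V
Max error = 8.2227 mV

8.2227 mV


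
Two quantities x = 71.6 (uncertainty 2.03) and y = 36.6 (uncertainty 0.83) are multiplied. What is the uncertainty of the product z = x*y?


For a product z = x*y, the relative uncertainty is:
uz/z = sqrt((ux/x)^2 + (uy/y)^2)
Relative uncertainties: ux/x = 2.03/71.6 = 0.028352
uy/y = 0.83/36.6 = 0.022678
z = 71.6 * 36.6 = 2620.6
uz = 2620.6 * sqrt(0.028352^2 + 0.022678^2) = 95.141

95.141


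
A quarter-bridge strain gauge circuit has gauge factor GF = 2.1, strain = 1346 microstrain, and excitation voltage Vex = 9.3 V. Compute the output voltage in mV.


Quarter bridge output: Vout = (GF * epsilon * Vex) / 4.
Vout = (2.1 * 1346e-6 * 9.3) / 4
Vout = 0.02628738 / 4 V
Vout = 0.00657184 V = 6.5718 mV

6.5718 mV


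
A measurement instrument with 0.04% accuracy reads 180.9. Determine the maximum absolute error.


Absolute error = (accuracy% / 100) * reading.
Error = (0.04 / 100) * 180.9
Error = 0.0004 * 180.9
Error = 0.0724

0.0724


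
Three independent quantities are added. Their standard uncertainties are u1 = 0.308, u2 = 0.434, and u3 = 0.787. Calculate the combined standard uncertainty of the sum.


For a sum of independent quantities, uc = sqrt(u1^2 + u2^2 + u3^2).
uc = sqrt(0.308^2 + 0.434^2 + 0.787^2)
uc = sqrt(0.094864 + 0.188356 + 0.619369)
uc = 0.95

0.95


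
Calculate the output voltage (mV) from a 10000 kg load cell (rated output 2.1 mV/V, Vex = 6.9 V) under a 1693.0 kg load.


Vout = rated_output * Vex * (load / capacity).
Vout = 2.1 * 6.9 * (1693.0 / 10000)
Vout = 2.1 * 6.9 * 0.1693
Vout = 2.453 mV

2.453 mV


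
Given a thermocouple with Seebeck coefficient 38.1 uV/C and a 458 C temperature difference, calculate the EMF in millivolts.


The thermocouple output V = sensitivity * dT.
V = 38.1 uV/C * 458 C
V = 17449.8 uV
V = 17.45 mV

17.45 mV


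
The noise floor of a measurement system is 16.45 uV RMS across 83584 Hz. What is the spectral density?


Noise spectral density = Vrms / sqrt(BW).
NSD = 16.45 / sqrt(83584)
NSD = 16.45 / 289.109
NSD = 0.0569 uV/sqrt(Hz)

0.0569 uV/sqrt(Hz)


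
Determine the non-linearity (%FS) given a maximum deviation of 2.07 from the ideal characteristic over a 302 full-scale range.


Linearity error = (max deviation / full scale) * 100%.
Linearity = (2.07 / 302) * 100
Linearity = 0.685 %FS

0.685 %FS


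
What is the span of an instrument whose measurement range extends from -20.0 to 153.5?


Span = upper range - lower range.
Span = 153.5 - (-20.0)
Span = 173.5

173.5


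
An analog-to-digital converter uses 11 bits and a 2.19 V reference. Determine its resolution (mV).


The resolution (LSB) of an ADC is Vref / 2^n.
LSB = 2.19 / 2^11
LSB = 2.19 / 2048
LSB = 0.00106934 V = 1.06933594 mV

1.06933594 mV


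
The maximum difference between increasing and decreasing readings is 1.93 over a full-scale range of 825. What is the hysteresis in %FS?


Hysteresis = (max difference / full scale) * 100%.
H = (1.93 / 825) * 100
H = 0.234 %FS

0.234 %FS


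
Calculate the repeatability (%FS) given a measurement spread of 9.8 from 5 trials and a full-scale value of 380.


Repeatability = (spread / full scale) * 100%.
R = (9.8 / 380) * 100
R = 2.579 %FS

2.579 %FS


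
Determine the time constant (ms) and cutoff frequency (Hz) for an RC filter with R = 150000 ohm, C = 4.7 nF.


Time constant: tau = R * C.
tau = 150000 * 4.70e-09 = 0.000705 s
tau = 0.705 ms
Cutoff frequency: fc = 1 / (2*pi*R*C).
fc = 1 / (2*pi*0.000705) = 225.75 Hz

tau = 0.705 ms, fc = 225.75 Hz


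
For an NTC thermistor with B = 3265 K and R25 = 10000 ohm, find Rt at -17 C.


NTC thermistor equation: Rt = R25 * exp(B * (1/T - 1/T25)).
T in Kelvin: 256.15 K, T25 = 298.15 K
1/T - 1/T25 = 1/256.15 - 1/298.15 = 0.00054995
B * (1/T - 1/T25) = 3265 * 0.00054995 = 1.7956
Rt = 10000 * exp(1.7956) = 60229.3 ohm

60229.3 ohm


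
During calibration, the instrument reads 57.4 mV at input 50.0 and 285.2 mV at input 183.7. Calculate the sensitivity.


Sensitivity = (y2 - y1) / (x2 - x1).
S = (285.2 - 57.4) / (183.7 - 50.0)
S = 227.8 / 133.7
S = 1.7038 mV/unit

1.7038 mV/unit


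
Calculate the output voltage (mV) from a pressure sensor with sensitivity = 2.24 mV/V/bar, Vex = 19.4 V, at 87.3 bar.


Output = sensitivity * Vex * P.
Vout = 2.24 * 19.4 * 87.3
Vout = 43.456 * 87.3
Vout = 3793.71 mV

3793.71 mV


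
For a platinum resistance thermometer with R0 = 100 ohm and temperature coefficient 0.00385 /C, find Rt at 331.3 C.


The RTD equation: Rt = R0 * (1 + alpha * T).
Rt = 100 * (1 + 0.00385 * 331.3)
Rt = 100 * (1 + 1.275505)
Rt = 100 * 2.275505
Rt = 227.55 ohm

227.55 ohm


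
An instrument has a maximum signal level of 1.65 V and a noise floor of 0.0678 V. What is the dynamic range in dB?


Dynamic range = 20 * log10(Vmax / Vnoise).
DR = 20 * log10(1.65 / 0.0678)
DR = 20 * log10(24.34)
DR = 27.73 dB

27.73 dB


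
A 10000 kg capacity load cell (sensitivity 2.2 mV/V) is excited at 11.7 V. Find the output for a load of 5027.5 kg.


Vout = rated_output * Vex * (load / capacity).
Vout = 2.2 * 11.7 * (5027.5 / 10000)
Vout = 2.2 * 11.7 * 0.50275
Vout = 12.941 mV

12.941 mV


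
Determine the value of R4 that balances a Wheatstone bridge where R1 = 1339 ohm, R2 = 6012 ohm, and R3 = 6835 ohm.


At balance: R1*R4 = R2*R3, so R4 = R2*R3/R1.
R4 = 6012 * 6835 / 1339
R4 = 41092020 / 1339
R4 = 30688.59 ohm

30688.59 ohm


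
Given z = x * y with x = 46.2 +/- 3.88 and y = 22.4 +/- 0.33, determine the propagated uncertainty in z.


For a product z = x*y, the relative uncertainty is:
uz/z = sqrt((ux/x)^2 + (uy/y)^2)
Relative uncertainties: ux/x = 3.88/46.2 = 0.083983
uy/y = 0.33/22.4 = 0.014732
z = 46.2 * 22.4 = 1034.9
uz = 1034.9 * sqrt(0.083983^2 + 0.014732^2) = 88.239

88.239


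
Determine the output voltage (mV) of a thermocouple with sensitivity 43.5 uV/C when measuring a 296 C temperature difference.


The thermocouple output V = sensitivity * dT.
V = 43.5 uV/C * 296 C
V = 12876.0 uV
V = 12.876 mV

12.876 mV


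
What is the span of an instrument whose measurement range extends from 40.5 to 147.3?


Span = upper range - lower range.
Span = 147.3 - (40.5)
Span = 106.8

106.8


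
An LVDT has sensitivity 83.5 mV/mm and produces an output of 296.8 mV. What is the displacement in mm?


Displacement = Vout / sensitivity.
d = 296.8 / 83.5
d = 3.554 mm

3.554 mm


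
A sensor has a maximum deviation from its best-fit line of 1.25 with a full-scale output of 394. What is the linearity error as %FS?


Linearity error = (max deviation / full scale) * 100%.
Linearity = (1.25 / 394) * 100
Linearity = 0.317 %FS

0.317 %FS


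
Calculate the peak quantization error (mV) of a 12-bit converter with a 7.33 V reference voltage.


The maximum quantization error is +/- LSB/2.
LSB = Vref / 2^n = 7.33 / 4096 = 0.00178955 V
Max error = LSB / 2 = 0.00178955 / 2 = 0.00089478 V
Max error = 0.8948 mV

0.8948 mV


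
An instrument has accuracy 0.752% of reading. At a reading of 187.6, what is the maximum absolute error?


Absolute error = (accuracy% / 100) * reading.
Error = (0.752 / 100) * 187.6
Error = 0.00752 * 187.6
Error = 1.4108

1.4108


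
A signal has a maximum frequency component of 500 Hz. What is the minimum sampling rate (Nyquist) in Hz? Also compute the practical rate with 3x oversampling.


By Nyquist theorem, fs_min = 2 * fmax.
fs_min = 2 * 500 = 1000 Hz
Practical rate = 3 * fs_min = 3 * 1000 = 3000 Hz

fs_min = 1000 Hz, fs_practical = 3000 Hz


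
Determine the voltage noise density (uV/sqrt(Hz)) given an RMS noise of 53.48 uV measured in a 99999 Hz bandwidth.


Noise spectral density = Vrms / sqrt(BW).
NSD = 53.48 / sqrt(99999)
NSD = 53.48 / 316.2262
NSD = 0.1691 uV/sqrt(Hz)

0.1691 uV/sqrt(Hz)


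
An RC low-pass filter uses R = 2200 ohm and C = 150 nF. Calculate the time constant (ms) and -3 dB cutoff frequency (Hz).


Time constant: tau = R * C.
tau = 2200 * 1.50e-07 = 0.00033 s
tau = 0.33 ms
Cutoff frequency: fc = 1 / (2*pi*R*C).
fc = 1 / (2*pi*0.00033) = 482.29 Hz

tau = 0.33 ms, fc = 482.29 Hz


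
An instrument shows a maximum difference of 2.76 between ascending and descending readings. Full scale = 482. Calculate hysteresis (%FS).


Hysteresis = (max difference / full scale) * 100%.
H = (2.76 / 482) * 100
H = 0.573 %FS

0.573 %FS


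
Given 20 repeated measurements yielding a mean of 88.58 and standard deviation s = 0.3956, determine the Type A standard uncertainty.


The standard uncertainty for Type A evaluation is u = s / sqrt(n).
u = 0.3956 / sqrt(20)
u = 0.3956 / 4.4721
u = 0.0885

0.0885


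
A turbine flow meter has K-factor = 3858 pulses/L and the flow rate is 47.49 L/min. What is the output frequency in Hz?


Frequency = K * Q / 60 (converting L/min to L/s).
f = 3858 * 47.49 / 60
f = 183216.42 / 60
f = 3053.61 Hz

3053.61 Hz


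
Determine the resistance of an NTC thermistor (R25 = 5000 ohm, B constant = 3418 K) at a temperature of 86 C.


NTC thermistor equation: Rt = R25 * exp(B * (1/T - 1/T25)).
T in Kelvin: 359.15 K, T25 = 298.15 K
1/T - 1/T25 = 1/359.15 - 1/298.15 = -0.00056966
B * (1/T - 1/T25) = 3418 * -0.00056966 = -1.9471
Rt = 5000 * exp(-1.9471) = 713.4 ohm

713.4 ohm


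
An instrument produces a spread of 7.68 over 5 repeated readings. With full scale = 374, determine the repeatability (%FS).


Repeatability = (spread / full scale) * 100%.
R = (7.68 / 374) * 100
R = 2.053 %FS

2.053 %FS


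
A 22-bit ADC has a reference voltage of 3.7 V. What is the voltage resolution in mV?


The resolution (LSB) of an ADC is Vref / 2^n.
LSB = 3.7 / 2^22
LSB = 3.7 / 4194304
LSB = 8.8e-07 V = 0.00088215 mV

0.00088215 mV


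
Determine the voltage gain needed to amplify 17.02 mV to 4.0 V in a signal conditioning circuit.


Gain = Vout / Vin (converting to same units).
G = 4.0 V / 17.02 mV
G = 4000.0 mV / 17.02 mV
G = 235.02

235.02


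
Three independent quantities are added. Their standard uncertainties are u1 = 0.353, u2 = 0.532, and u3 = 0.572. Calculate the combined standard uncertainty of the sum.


For a sum of independent quantities, uc = sqrt(u1^2 + u2^2 + u3^2).
uc = sqrt(0.353^2 + 0.532^2 + 0.572^2)
uc = sqrt(0.124609 + 0.283024 + 0.327184)
uc = 0.8572

0.8572


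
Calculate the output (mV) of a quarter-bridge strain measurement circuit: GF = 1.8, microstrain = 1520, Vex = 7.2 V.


Quarter bridge output: Vout = (GF * epsilon * Vex) / 4.
Vout = (1.8 * 1520e-6 * 7.2) / 4
Vout = 0.0196992 / 4 V
Vout = 0.0049248 V = 4.9248 mV

4.9248 mV


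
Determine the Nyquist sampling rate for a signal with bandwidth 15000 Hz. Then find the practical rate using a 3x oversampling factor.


By Nyquist theorem, fs_min = 2 * fmax.
fs_min = 2 * 15000 = 30000 Hz
Practical rate = 3 * fs_min = 3 * 30000 = 90000 Hz

fs_min = 30000 Hz, fs_practical = 90000 Hz


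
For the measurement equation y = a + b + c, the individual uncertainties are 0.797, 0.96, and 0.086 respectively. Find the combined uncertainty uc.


For a sum of independent quantities, uc = sqrt(u1^2 + u2^2 + u3^2).
uc = sqrt(0.797^2 + 0.96^2 + 0.086^2)
uc = sqrt(0.635209 + 0.9216 + 0.007396)
uc = 1.2507

1.2507


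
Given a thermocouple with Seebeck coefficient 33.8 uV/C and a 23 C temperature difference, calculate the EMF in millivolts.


The thermocouple output V = sensitivity * dT.
V = 33.8 uV/C * 23 C
V = 777.4 uV
V = 0.777 mV

0.777 mV


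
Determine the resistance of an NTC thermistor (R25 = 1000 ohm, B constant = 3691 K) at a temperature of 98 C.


NTC thermistor equation: Rt = R25 * exp(B * (1/T - 1/T25)).
T in Kelvin: 371.15 K, T25 = 298.15 K
1/T - 1/T25 = 1/371.15 - 1/298.15 = -0.00065969
B * (1/T - 1/T25) = 3691 * -0.00065969 = -2.4349
Rt = 1000 * exp(-2.4349) = 87.6 ohm

87.6 ohm


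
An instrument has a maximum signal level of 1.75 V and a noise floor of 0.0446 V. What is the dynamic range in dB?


Dynamic range = 20 * log10(Vmax / Vnoise).
DR = 20 * log10(1.75 / 0.0446)
DR = 20 * log10(39.24)
DR = 31.87 dB

31.87 dB


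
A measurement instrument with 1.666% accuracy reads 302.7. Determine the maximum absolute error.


Absolute error = (accuracy% / 100) * reading.
Error = (1.666 / 100) * 302.7
Error = 0.01666 * 302.7
Error = 5.043

5.043


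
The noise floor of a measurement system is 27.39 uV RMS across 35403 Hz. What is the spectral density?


Noise spectral density = Vrms / sqrt(BW).
NSD = 27.39 / sqrt(35403)
NSD = 27.39 / 188.1568
NSD = 0.1456 uV/sqrt(Hz)

0.1456 uV/sqrt(Hz)


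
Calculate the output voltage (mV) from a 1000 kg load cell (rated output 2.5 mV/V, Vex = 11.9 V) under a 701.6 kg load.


Vout = rated_output * Vex * (load / capacity).
Vout = 2.5 * 11.9 * (701.6 / 1000)
Vout = 2.5 * 11.9 * 0.7016
Vout = 20.873 mV

20.873 mV


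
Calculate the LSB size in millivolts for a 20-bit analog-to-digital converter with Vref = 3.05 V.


The resolution (LSB) of an ADC is Vref / 2^n.
LSB = 3.05 / 2^20
LSB = 3.05 / 1048576
LSB = 2.91e-06 V = 0.00290871 mV

0.00290871 mV


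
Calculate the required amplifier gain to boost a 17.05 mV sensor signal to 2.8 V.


Gain = Vout / Vin (converting to same units).
G = 2.8 V / 17.05 mV
G = 2800.0 mV / 17.05 mV
G = 164.22

164.22


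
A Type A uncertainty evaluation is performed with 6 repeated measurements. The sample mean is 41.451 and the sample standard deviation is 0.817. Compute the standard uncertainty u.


The standard uncertainty for Type A evaluation is u = s / sqrt(n).
u = 0.817 / sqrt(6)
u = 0.817 / 2.4495
u = 0.3335

0.3335


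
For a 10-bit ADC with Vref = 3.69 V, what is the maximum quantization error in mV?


The maximum quantization error is +/- LSB/2.
LSB = Vref / 2^n = 3.69 / 1024 = 0.00360352 V
Max error = LSB / 2 = 0.00360352 / 2 = 0.00180176 V
Max error = 1.8018 mV

1.8018 mV


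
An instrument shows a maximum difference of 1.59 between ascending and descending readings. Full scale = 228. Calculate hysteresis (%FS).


Hysteresis = (max difference / full scale) * 100%.
H = (1.59 / 228) * 100
H = 0.697 %FS

0.697 %FS


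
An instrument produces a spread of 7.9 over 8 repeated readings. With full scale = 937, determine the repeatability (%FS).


Repeatability = (spread / full scale) * 100%.
R = (7.9 / 937) * 100
R = 0.843 %FS

0.843 %FS


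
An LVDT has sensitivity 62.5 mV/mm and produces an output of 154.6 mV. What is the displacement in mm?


Displacement = Vout / sensitivity.
d = 154.6 / 62.5
d = 2.474 mm

2.474 mm


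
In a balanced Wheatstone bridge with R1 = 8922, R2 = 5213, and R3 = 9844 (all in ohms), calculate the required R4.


At balance: R1*R4 = R2*R3, so R4 = R2*R3/R1.
R4 = 5213 * 9844 / 8922
R4 = 51316772 / 8922
R4 = 5751.71 ohm

5751.71 ohm


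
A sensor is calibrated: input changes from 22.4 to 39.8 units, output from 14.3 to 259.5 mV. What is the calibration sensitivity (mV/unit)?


Sensitivity = (y2 - y1) / (x2 - x1).
S = (259.5 - 14.3) / (39.8 - 22.4)
S = 245.2 / 17.4
S = 14.092 mV/unit

14.092 mV/unit


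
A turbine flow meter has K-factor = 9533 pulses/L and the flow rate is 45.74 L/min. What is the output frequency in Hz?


Frequency = K * Q / 60 (converting L/min to L/s).
f = 9533 * 45.74 / 60
f = 436039.42 / 60
f = 7267.32 Hz

7267.32 Hz


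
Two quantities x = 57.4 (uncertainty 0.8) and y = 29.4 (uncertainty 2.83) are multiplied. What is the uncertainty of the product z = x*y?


For a product z = x*y, the relative uncertainty is:
uz/z = sqrt((ux/x)^2 + (uy/y)^2)
Relative uncertainties: ux/x = 0.8/57.4 = 0.013937
uy/y = 2.83/29.4 = 0.096259
z = 57.4 * 29.4 = 1687.6
uz = 1687.6 * sqrt(0.013937^2 + 0.096259^2) = 164.136

164.136


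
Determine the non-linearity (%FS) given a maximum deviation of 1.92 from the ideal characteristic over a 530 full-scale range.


Linearity error = (max deviation / full scale) * 100%.
Linearity = (1.92 / 530) * 100
Linearity = 0.362 %FS

0.362 %FS


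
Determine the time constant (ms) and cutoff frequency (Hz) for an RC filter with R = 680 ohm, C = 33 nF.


Time constant: tau = R * C.
tau = 680 * 3.30e-08 = 2.244e-05 s
tau = 0.0224 ms
Cutoff frequency: fc = 1 / (2*pi*R*C).
fc = 1 / (2*pi*2.244e-05) = 7092.47 Hz

tau = 0.0224 ms, fc = 7092.47 Hz


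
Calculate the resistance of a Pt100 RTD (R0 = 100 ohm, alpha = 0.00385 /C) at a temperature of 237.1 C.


The RTD equation: Rt = R0 * (1 + alpha * T).
Rt = 100 * (1 + 0.00385 * 237.1)
Rt = 100 * (1 + 0.912835)
Rt = 100 * 1.912835
Rt = 191.283 ohm

191.283 ohm


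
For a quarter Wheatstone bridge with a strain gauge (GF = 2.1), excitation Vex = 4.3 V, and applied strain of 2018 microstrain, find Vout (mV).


Quarter bridge output: Vout = (GF * epsilon * Vex) / 4.
Vout = (2.1 * 2018e-6 * 4.3) / 4
Vout = 0.01822254 / 4 V
Vout = 0.00455563 V = 4.5556 mV

4.5556 mV


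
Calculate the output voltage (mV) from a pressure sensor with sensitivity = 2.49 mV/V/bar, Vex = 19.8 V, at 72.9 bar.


Output = sensitivity * Vex * P.
Vout = 2.49 * 19.8 * 72.9
Vout = 49.302 * 72.9
Vout = 3594.12 mV

3594.12 mV


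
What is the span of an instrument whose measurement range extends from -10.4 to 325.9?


Span = upper range - lower range.
Span = 325.9 - (-10.4)
Span = 336.3

336.3


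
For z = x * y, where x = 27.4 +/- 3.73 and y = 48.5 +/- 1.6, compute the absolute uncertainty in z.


For a product z = x*y, the relative uncertainty is:
uz/z = sqrt((ux/x)^2 + (uy/y)^2)
Relative uncertainties: ux/x = 3.73/27.4 = 0.136131
uy/y = 1.6/48.5 = 0.03299
z = 27.4 * 48.5 = 1328.9
uz = 1328.9 * sqrt(0.136131^2 + 0.03299^2) = 186.141

186.141


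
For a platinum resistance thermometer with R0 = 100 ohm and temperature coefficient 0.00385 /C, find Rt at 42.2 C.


The RTD equation: Rt = R0 * (1 + alpha * T).
Rt = 100 * (1 + 0.00385 * 42.2)
Rt = 100 * (1 + 0.16247)
Rt = 100 * 1.16247
Rt = 116.247 ohm

116.247 ohm


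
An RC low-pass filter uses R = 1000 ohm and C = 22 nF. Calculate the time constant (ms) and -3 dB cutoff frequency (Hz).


Time constant: tau = R * C.
tau = 1000 * 2.20e-08 = 2.2e-05 s
tau = 0.022 ms
Cutoff frequency: fc = 1 / (2*pi*R*C).
fc = 1 / (2*pi*2.2e-05) = 7234.32 Hz

tau = 0.022 ms, fc = 7234.32 Hz


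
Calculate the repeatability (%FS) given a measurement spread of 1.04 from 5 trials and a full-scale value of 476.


Repeatability = (spread / full scale) * 100%.
R = (1.04 / 476) * 100
R = 0.218 %FS

0.218 %FS


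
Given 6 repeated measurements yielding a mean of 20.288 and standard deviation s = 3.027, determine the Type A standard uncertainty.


The standard uncertainty for Type A evaluation is u = s / sqrt(n).
u = 3.027 / sqrt(6)
u = 3.027 / 2.4495
u = 1.2358

1.2358


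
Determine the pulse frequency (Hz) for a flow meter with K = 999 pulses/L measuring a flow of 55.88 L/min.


Frequency = K * Q / 60 (converting L/min to L/s).
f = 999 * 55.88 / 60
f = 55824.12 / 60
f = 930.4 Hz

930.4 Hz


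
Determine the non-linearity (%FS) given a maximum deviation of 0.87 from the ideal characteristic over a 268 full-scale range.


Linearity error = (max deviation / full scale) * 100%.
Linearity = (0.87 / 268) * 100
Linearity = 0.325 %FS

0.325 %FS


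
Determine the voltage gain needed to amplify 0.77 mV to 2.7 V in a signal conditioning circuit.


Gain = Vout / Vin (converting to same units).
G = 2.7 V / 0.77 mV
G = 2700.0 mV / 0.77 mV
G = 3506.49

3506.49


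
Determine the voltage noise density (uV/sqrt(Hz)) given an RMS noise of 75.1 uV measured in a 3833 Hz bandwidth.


Noise spectral density = Vrms / sqrt(BW).
NSD = 75.1 / sqrt(3833)
NSD = 75.1 / 61.9112
NSD = 1.213 uV/sqrt(Hz)

1.213 uV/sqrt(Hz)


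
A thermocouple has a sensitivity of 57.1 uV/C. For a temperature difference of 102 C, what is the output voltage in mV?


The thermocouple output V = sensitivity * dT.
V = 57.1 uV/C * 102 C
V = 5824.2 uV
V = 5.824 mV

5.824 mV


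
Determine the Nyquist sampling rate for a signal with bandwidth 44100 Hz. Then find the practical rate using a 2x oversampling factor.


By Nyquist theorem, fs_min = 2 * fmax.
fs_min = 2 * 44100 = 88200 Hz
Practical rate = 2 * fs_min = 2 * 88200 = 176400 Hz

fs_min = 88200 Hz, fs_practical = 176400 Hz


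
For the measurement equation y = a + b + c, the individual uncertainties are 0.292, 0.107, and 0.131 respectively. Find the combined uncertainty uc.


For a sum of independent quantities, uc = sqrt(u1^2 + u2^2 + u3^2).
uc = sqrt(0.292^2 + 0.107^2 + 0.131^2)
uc = sqrt(0.085264 + 0.011449 + 0.017161)
uc = 0.3375

0.3375


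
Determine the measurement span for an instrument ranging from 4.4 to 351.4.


Span = upper range - lower range.
Span = 351.4 - (4.4)
Span = 347.0

347.0


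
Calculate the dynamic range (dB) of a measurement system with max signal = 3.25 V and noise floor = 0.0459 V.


Dynamic range = 20 * log10(Vmax / Vnoise).
DR = 20 * log10(3.25 / 0.0459)
DR = 20 * log10(70.81)
DR = 37.0 dB

37.0 dB


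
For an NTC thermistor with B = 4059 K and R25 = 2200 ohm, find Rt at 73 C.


NTC thermistor equation: Rt = R25 * exp(B * (1/T - 1/T25)).
T in Kelvin: 346.15 K, T25 = 298.15 K
1/T - 1/T25 = 1/346.15 - 1/298.15 = -0.0004651
B * (1/T - 1/T25) = 4059 * -0.0004651 = -1.8878
Rt = 2200 * exp(-1.8878) = 333.1 ohm

333.1 ohm


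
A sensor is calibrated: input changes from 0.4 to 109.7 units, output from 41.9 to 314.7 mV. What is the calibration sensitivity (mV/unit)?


Sensitivity = (y2 - y1) / (x2 - x1).
S = (314.7 - 41.9) / (109.7 - 0.4)
S = 272.8 / 109.3
S = 2.4959 mV/unit

2.4959 mV/unit


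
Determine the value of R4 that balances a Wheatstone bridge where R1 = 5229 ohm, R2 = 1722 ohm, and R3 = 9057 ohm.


At balance: R1*R4 = R2*R3, so R4 = R2*R3/R1.
R4 = 1722 * 9057 / 5229
R4 = 15596154 / 5229
R4 = 2982.63 ohm

2982.63 ohm


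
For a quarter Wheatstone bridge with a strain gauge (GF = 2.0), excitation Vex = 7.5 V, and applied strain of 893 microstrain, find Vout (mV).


Quarter bridge output: Vout = (GF * epsilon * Vex) / 4.
Vout = (2.0 * 893e-6 * 7.5) / 4
Vout = 0.013395 / 4 V
Vout = 0.00334875 V = 3.3487 mV

3.3487 mV


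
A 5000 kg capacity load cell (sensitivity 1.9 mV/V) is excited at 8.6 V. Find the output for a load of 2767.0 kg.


Vout = rated_output * Vex * (load / capacity).
Vout = 1.9 * 8.6 * (2767.0 / 5000)
Vout = 1.9 * 8.6 * 0.5534
Vout = 9.043 mV

9.043 mV


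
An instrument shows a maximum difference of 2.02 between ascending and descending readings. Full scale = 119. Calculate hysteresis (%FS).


Hysteresis = (max difference / full scale) * 100%.
H = (2.02 / 119) * 100
H = 1.697 %FS

1.697 %FS


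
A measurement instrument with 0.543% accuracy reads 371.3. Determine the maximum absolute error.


Absolute error = (accuracy% / 100) * reading.
Error = (0.543 / 100) * 371.3
Error = 0.00543 * 371.3
Error = 2.0162

2.0162


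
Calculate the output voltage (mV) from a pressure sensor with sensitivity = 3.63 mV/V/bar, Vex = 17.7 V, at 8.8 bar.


Output = sensitivity * Vex * P.
Vout = 3.63 * 17.7 * 8.8
Vout = 64.251 * 8.8
Vout = 565.41 mV

565.41 mV


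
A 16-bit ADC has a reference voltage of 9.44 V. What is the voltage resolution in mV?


The resolution (LSB) of an ADC is Vref / 2^n.
LSB = 9.44 / 2^16
LSB = 9.44 / 65536
LSB = 0.00014404 V = 0.14404297 mV

0.14404297 mV


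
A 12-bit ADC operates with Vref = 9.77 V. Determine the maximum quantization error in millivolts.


The maximum quantization error is +/- LSB/2.
LSB = Vref / 2^n = 9.77 / 4096 = 0.00238525 V
Max error = LSB / 2 = 0.00238525 / 2 = 0.00119263 V
Max error = 1.1926 mV

1.1926 mV


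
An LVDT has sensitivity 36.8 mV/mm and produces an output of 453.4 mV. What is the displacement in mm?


Displacement = Vout / sensitivity.
d = 453.4 / 36.8
d = 12.321 mm

12.321 mm


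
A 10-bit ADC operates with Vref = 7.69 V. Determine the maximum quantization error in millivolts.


The maximum quantization error is +/- LSB/2.
LSB = Vref / 2^n = 7.69 / 1024 = 0.00750977 V
Max error = LSB / 2 = 0.00750977 / 2 = 0.00375488 V
Max error = 3.7549 mV

3.7549 mV


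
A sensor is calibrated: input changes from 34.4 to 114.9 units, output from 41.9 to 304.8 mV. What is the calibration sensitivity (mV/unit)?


Sensitivity = (y2 - y1) / (x2 - x1).
S = (304.8 - 41.9) / (114.9 - 34.4)
S = 262.9 / 80.5
S = 3.2658 mV/unit

3.2658 mV/unit


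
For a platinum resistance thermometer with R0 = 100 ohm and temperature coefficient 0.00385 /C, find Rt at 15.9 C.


The RTD equation: Rt = R0 * (1 + alpha * T).
Rt = 100 * (1 + 0.00385 * 15.9)
Rt = 100 * (1 + 0.061215)
Rt = 100 * 1.061215
Rt = 106.121 ohm

106.121 ohm


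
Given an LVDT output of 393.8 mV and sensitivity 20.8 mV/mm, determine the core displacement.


Displacement = Vout / sensitivity.
d = 393.8 / 20.8
d = 18.933 mm

18.933 mm


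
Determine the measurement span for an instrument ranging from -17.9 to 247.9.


Span = upper range - lower range.
Span = 247.9 - (-17.9)
Span = 265.8

265.8


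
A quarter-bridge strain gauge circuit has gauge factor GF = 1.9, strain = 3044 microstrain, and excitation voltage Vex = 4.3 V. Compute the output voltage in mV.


Quarter bridge output: Vout = (GF * epsilon * Vex) / 4.
Vout = (1.9 * 3044e-6 * 4.3) / 4
Vout = 0.02486948 / 4 V
Vout = 0.00621737 V = 6.2174 mV

6.2174 mV


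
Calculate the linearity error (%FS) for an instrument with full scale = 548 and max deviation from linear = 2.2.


Linearity error = (max deviation / full scale) * 100%.
Linearity = (2.2 / 548) * 100
Linearity = 0.401 %FS

0.401 %FS


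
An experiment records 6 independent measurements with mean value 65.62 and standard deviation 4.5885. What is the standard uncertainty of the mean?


The standard uncertainty for Type A evaluation is u = s / sqrt(n).
u = 4.5885 / sqrt(6)
u = 4.5885 / 2.4495
u = 1.8732

1.8732


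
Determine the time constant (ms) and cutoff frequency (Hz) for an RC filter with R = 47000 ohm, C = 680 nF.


Time constant: tau = R * C.
tau = 47000 * 6.80e-07 = 0.03196 s
tau = 31.96 ms
Cutoff frequency: fc = 1 / (2*pi*R*C).
fc = 1 / (2*pi*0.03196) = 4.98 Hz

tau = 31.96 ms, fc = 4.98 Hz


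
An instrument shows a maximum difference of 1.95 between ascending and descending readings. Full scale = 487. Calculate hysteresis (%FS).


Hysteresis = (max difference / full scale) * 100%.
H = (1.95 / 487) * 100
H = 0.4 %FS

0.4 %FS


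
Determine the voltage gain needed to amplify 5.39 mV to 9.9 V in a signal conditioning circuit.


Gain = Vout / Vin (converting to same units).
G = 9.9 V / 5.39 mV
G = 9900.0 mV / 5.39 mV
G = 1836.73

1836.73


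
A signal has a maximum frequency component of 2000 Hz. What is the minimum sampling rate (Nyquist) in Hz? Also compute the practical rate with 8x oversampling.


By Nyquist theorem, fs_min = 2 * fmax.
fs_min = 2 * 2000 = 4000 Hz
Practical rate = 8 * fs_min = 8 * 4000 = 32000 Hz

fs_min = 4000 Hz, fs_practical = 32000 Hz


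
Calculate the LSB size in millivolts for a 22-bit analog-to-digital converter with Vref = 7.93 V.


The resolution (LSB) of an ADC is Vref / 2^n.
LSB = 7.93 / 2^22
LSB = 7.93 / 4194304
LSB = 1.89e-06 V = 0.00189066 mV

0.00189066 mV


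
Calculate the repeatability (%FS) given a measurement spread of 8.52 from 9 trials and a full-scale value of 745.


Repeatability = (spread / full scale) * 100%.
R = (8.52 / 745) * 100
R = 1.144 %FS

1.144 %FS


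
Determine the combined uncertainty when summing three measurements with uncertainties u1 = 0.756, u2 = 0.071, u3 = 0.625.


For a sum of independent quantities, uc = sqrt(u1^2 + u2^2 + u3^2).
uc = sqrt(0.756^2 + 0.071^2 + 0.625^2)
uc = sqrt(0.571536 + 0.005041 + 0.390625)
uc = 0.9835

0.9835


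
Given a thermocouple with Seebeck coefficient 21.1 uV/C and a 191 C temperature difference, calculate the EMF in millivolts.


The thermocouple output V = sensitivity * dT.
V = 21.1 uV/C * 191 C
V = 4030.1 uV
V = 4.03 mV

4.03 mV


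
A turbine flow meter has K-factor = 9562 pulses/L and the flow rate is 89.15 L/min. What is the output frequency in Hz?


Frequency = K * Q / 60 (converting L/min to L/s).
f = 9562 * 89.15 / 60
f = 852452.3 / 60
f = 14207.54 Hz

14207.54 Hz


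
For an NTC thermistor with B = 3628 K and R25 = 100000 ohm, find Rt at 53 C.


NTC thermistor equation: Rt = R25 * exp(B * (1/T - 1/T25)).
T in Kelvin: 326.15 K, T25 = 298.15 K
1/T - 1/T25 = 1/326.15 - 1/298.15 = -0.00028794
B * (1/T - 1/T25) = 3628 * -0.00028794 = -1.0447
Rt = 100000 * exp(-1.0447) = 35181.3 ohm

35181.3 ohm


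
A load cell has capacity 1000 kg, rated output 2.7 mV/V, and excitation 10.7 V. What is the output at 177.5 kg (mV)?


Vout = rated_output * Vex * (load / capacity).
Vout = 2.7 * 10.7 * (177.5 / 1000)
Vout = 2.7 * 10.7 * 0.1775
Vout = 5.128 mV

5.128 mV


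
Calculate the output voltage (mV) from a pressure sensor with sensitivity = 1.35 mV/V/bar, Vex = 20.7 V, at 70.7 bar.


Output = sensitivity * Vex * P.
Vout = 1.35 * 20.7 * 70.7
Vout = 27.945 * 70.7
Vout = 1975.71 mV

1975.71 mV


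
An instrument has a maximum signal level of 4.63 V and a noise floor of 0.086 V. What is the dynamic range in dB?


Dynamic range = 20 * log10(Vmax / Vnoise).
DR = 20 * log10(4.63 / 0.086)
DR = 20 * log10(53.84)
DR = 34.62 dB

34.62 dB


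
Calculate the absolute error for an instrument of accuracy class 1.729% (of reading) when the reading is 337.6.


Absolute error = (accuracy% / 100) * reading.
Error = (1.729 / 100) * 337.6
Error = 0.01729 * 337.6
Error = 5.8371

5.8371


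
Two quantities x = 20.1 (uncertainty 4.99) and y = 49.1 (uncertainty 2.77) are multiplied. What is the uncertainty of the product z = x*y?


For a product z = x*y, the relative uncertainty is:
uz/z = sqrt((ux/x)^2 + (uy/y)^2)
Relative uncertainties: ux/x = 4.99/20.1 = 0.248259
uy/y = 2.77/49.1 = 0.056415
z = 20.1 * 49.1 = 986.9
uz = 986.9 * sqrt(0.248259^2 + 0.056415^2) = 251.256

251.256


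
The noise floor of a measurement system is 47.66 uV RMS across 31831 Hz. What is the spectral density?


Noise spectral density = Vrms / sqrt(BW).
NSD = 47.66 / sqrt(31831)
NSD = 47.66 / 178.4124
NSD = 0.2671 uV/sqrt(Hz)

0.2671 uV/sqrt(Hz)


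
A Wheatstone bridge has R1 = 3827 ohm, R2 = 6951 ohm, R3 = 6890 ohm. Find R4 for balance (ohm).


At balance: R1*R4 = R2*R3, so R4 = R2*R3/R1.
R4 = 6951 * 6890 / 3827
R4 = 47892390 / 3827
R4 = 12514.34 ohm

12514.34 ohm


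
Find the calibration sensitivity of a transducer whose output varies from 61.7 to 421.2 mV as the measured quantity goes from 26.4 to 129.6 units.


Sensitivity = (y2 - y1) / (x2 - x1).
S = (421.2 - 61.7) / (129.6 - 26.4)
S = 359.5 / 103.2
S = 3.4835 mV/unit

3.4835 mV/unit


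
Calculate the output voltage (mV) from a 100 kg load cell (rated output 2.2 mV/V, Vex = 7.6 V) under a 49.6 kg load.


Vout = rated_output * Vex * (load / capacity).
Vout = 2.2 * 7.6 * (49.6 / 100)
Vout = 2.2 * 7.6 * 0.496
Vout = 8.293 mV

8.293 mV


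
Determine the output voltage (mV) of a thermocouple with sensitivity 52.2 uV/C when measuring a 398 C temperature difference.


The thermocouple output V = sensitivity * dT.
V = 52.2 uV/C * 398 C
V = 20775.6 uV
V = 20.776 mV

20.776 mV


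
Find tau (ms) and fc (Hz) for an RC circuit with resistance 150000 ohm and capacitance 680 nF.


Time constant: tau = R * C.
tau = 150000 * 6.80e-07 = 0.102 s
tau = 102.0 ms
Cutoff frequency: fc = 1 / (2*pi*R*C).
fc = 1 / (2*pi*0.102) = 1.56 Hz

tau = 102.0 ms, fc = 1.56 Hz
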